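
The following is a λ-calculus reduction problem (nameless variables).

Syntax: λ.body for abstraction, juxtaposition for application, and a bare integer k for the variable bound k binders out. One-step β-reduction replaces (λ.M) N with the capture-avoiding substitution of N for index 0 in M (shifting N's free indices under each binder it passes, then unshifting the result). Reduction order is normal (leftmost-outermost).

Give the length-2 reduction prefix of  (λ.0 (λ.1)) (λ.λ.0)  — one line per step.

Answer: after 2 steps: λ.0

Derivation:
  start: (λ.0 (λ.1)) (λ.λ.0)
  [1] (λ.λ.0) (λ.λ.λ.0)
  [2] λ.0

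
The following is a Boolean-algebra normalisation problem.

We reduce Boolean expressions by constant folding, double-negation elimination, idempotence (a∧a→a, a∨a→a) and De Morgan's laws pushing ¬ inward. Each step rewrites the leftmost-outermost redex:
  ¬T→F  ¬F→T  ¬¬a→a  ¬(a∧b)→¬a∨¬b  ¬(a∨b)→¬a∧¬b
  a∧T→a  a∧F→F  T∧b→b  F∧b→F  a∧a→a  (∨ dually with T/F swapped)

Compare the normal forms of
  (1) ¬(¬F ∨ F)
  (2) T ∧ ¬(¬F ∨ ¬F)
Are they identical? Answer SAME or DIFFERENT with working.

Answer: SAME — A ⇓ F, B ⇓ F

Reduction:
Term A:
  start: ¬(¬F ∨ F)
  →1  ¬¬F ∧ ¬F
  →2  F ∧ ¬F
  →3  F

Term B:
  start: T ∧ ¬(¬F ∨ ¬F)
  →1  ¬(¬F ∨ ¬F)
  →2  ¬¬F ∧ ¬¬F
  →3  ¬¬F
  →4  F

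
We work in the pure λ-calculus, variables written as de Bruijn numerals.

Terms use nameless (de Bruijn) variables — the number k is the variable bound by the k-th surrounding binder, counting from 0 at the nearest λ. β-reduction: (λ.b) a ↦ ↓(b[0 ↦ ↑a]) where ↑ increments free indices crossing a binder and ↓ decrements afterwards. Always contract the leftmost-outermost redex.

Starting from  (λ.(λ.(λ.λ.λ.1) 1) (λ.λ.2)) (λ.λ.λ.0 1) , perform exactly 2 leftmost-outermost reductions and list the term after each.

Answer: after 2 steps: (λ.λ.λ.1) (λ.λ.λ.0 1)

Reduction:
  start: (λ.(λ.(λ.λ.λ.1) 1) (λ.λ.2)) (λ.λ.λ.0 1)
  step 1: (λ.(λ.λ.λ.1) (λ.λ.λ.0 1)) (λ.λ.λ.λ.λ.0 1)
  step 2: (λ.λ.λ.1) (λ.λ.λ.0 1)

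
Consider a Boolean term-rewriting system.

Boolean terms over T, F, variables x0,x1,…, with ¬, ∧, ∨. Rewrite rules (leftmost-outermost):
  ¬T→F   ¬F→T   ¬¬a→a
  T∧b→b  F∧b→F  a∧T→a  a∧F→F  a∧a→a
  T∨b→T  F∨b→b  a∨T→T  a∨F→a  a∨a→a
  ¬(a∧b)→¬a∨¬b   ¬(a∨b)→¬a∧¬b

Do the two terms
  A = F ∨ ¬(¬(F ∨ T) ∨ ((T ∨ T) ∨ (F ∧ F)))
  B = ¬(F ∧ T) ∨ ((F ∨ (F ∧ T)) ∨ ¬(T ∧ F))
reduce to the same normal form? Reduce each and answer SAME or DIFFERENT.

Term A:
  start: F ∨ ¬(¬(F ∨ T) ∨ ((T ∨ T) ∨ (F ∧ F)))
  step 1: ¬(¬(F ∨ T) ∨ ((T ∨ T) ∨ (F ∧ F)))
  step 2: ¬¬(F ∨ T) ∧ ¬((T ∨ T) ∨ (F ∧ F))
  step 3: (F ∨ T) ∧ ¬((T ∨ T) ∨ (F ∧ F))
  step 4: T ∧ ¬((T ∨ T) ∨ (F ∧ F))
  step 5: ¬((T ∨ T) ∨ (F ∧ F))
  step 6: ¬(T ∨ T) ∧ ¬(F ∧ F)
  step 7: (¬T ∧ ¬T) ∧ ¬(F ∧ F)
  step 8: ¬T ∧ ¬(F ∧ F)
  step 9: F ∧ ¬(F ∧ F)
  step 10: F

Term B:
  start: ¬(F ∧ T) ∨ ((F ∨ (F ∧ T)) ∨ ¬(T ∧ F))
  step 1: (¬F ∨ ¬T) ∨ ((F ∨ (F ∧ T)) ∨ ¬(T ∧ F))
  step 2: (T ∨ ¬T) ∨ ((F ∨ (F ∧ T)) ∨ ¬(T ∧ F))
  step 3: T ∨ ((F ∨ (F ∧ T)) ∨ ¬(T ∧ F))
  step 4: T

Answer: DIFFERENT — A ⇓ F, B ⇓ T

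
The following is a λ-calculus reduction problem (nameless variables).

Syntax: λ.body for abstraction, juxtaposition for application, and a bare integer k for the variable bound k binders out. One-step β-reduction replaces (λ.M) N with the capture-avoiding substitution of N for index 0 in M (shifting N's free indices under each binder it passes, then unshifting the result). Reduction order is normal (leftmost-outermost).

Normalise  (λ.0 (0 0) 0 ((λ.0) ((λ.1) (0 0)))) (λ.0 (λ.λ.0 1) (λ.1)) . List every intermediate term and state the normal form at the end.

  start: (λ.0 (0 0) 0 ((λ.0) ((λ.1) (0 0)))) (λ.0 (λ.λ.0 1) (λ.1))
  →1  (λ.0 (λ.λ.0 1) (λ.1)) ((λ.0 (λ.λ.0 1) (λ.1)) (λ.0 (λ.λ.0 1) (λ.1))) (λ.0 (λ.λ.0 1) (λ.1)) ((λ.0) ((λ.λ.0 (λ.λ.0 1) (λ.1)) ((λ.0 (λ.λ.0 1) (λ.1)) (λ.0 (λ.λ.0 1) (λ.1)))))
  →2  (λ.0 (λ.λ.0 1) (λ.1)) (λ.0 (λ.λ.0 1) (λ.1)) (λ.λ.0 1) (λ.(λ.0 (λ.λ.0 1) (λ.1)) (λ.0 (λ.λ.0 1) (λ.1))) (λ.0 (λ.λ.0 1) (λ.1)) ((λ.0) ((λ.λ.0 (λ.λ.0 1) (λ.1)) ((λ.0 (λ.λ.0 1) (λ.1)) (λ.0 (λ.λ.0 1) (λ.1)))))
  →3  (λ.0 (λ.λ.0 1) (λ.1)) (λ.λ.0 1) (λ.λ.0 (λ.λ.0 1) (λ.1)) (λ.λ.0 1) (λ.(λ.0 (λ.λ.0 1) (λ.1)) (λ.0 (λ.λ.0 1) (λ.1))) (λ.0 (λ.λ.0 1) (λ.1)) ((λ.0) ((λ.λ.0 (λ.λ.0 1) (λ.1)) ((λ.0 (λ.λ.0 1) (λ.1)) (λ.0 (λ.λ.0 1) (λ.1)))))
  →4  (λ.λ.0 1) (λ.λ.0 1) (λ.λ.λ.0 1) (λ.λ.0 (λ.λ.0 1) (λ.1)) (λ.λ.0 1) (λ.(λ.0 (λ.λ.0 1) (λ.1)) (λ.0 (λ.λ.0 1) (λ.1))) (λ.0 (λ.λ.0 1) (λ.1)) ((λ.0) ((λ.λ.0 (λ.λ.0 1) (λ.1)) ((λ.0 (λ.λ.0 1) (λ.1)) (λ.0 (λ.λ.0 1) (λ.1)))))
  →5  (λ.0 (λ.λ.0 1)) (λ.λ.λ.0 1) (λ.λ.0 (λ.λ.0 1) (λ.1)) (λ.λ.0 1) (λ.(λ.0 (λ.λ.0 1) (λ.1)) (λ.0 (λ.λ.0 1) (λ.1))) (λ.0 (λ.λ.0 1) (λ.1)) ((λ.0) ((λ.λ.0 (λ.λ.0 1) (λ.1)) ((λ.0 (λ.λ.0 1) (λ.1)) (λ.0 (λ.λ.0 1) (λ.1)))))
  →6  (λ.λ.λ.0 1) (λ.λ.0 1) (λ.λ.0 (λ.λ.0 1) (λ.1)) (λ.λ.0 1) (λ.(λ.0 (λ.λ.0 1) (λ.1)) (λ.0 (λ.λ.0 1) (λ.1))) (λ.0 (λ.λ.0 1) (λ.1)) ((λ.0) ((λ.λ.0 (λ.λ.0 1) (λ.1)) ((λ.0 (λ.λ.0 1) (λ.1)) (λ.0 (λ.λ.0 1) (λ.1)))))
  →7  (λ.λ.0 1) (λ.λ.0 (λ.λ.0 1) (λ.1)) (λ.λ.0 1) (λ.(λ.0 (λ.λ.0 1) (λ.1)) (λ.0 (λ.λ.0 1) (λ.1))) (λ.0 (λ.λ.0 1) (λ.1)) ((λ.0) ((λ.λ.0 (λ.λ.0 1) (λ.1)) ((λ.0 (λ.λ.0 1) (λ.1)) (λ.0 (λ.λ.0 1) (λ.1)))))
  →8  (λ.0 (λ.λ.0 (λ.λ.0 1) (λ.1))) (λ.λ.0 1) (λ.(λ.0 (λ.λ.0 1) (λ.1)) (λ.0 (λ.λ.0 1) (λ.1))) (λ.0 (λ.λ.0 1) (λ.1)) ((λ.0) ((λ.λ.0 (λ.λ.0 1) (λ.1)) ((λ.0 (λ.λ.0 1) (λ.1)) (λ.0 (λ.λ.0 1) (λ.1)))))
  →9  (λ.λ.0 1) (λ.λ.0 (λ.λ.0 1) (λ.1)) (λ.(λ.0 (λ.λ.0 1) (λ.1)) (λ.0 (λ.λ.0 1) (λ.1))) (λ.0 (λ.λ.0 1) (λ.1)) ((λ.0) ((λ.λ.0 (λ.λ.0 1) (λ.1)) ((λ.0 (λ.λ.0 1) (λ.1)) (λ.0 (λ.λ.0 1) (λ.1)))))
  →10  (λ.0 (λ.λ.0 (λ.λ.0 1) (λ.1))) (λ.(λ.0 (λ.λ.0 1) (λ.1)) (λ.0 (λ.λ.0 1) (λ.1))) (λ.0 (λ.λ.0 1) (λ.1)) ((λ.0) ((λ.λ.0 (λ.λ.0 1) (λ.1)) ((λ.0 (λ.λ.0 1) (λ.1)) (λ.0 (λ.λ.0 1) (λ.1)))))
  →11  (λ.(λ.0 (λ.λ.0 1) (λ.1)) (λ.0 (λ.λ.0 1) (λ.1))) (λ.λ.0 (λ.λ.0 1) (λ.1)) (λ.0 (λ.λ.0 1) (λ.1)) ((λ.0) ((λ.λ.0 (λ.λ.0 1) (λ.1)) ((λ.0 (λ.λ.0 1) (λ.1)) (λ.0 (λ.λ.0 1) (λ.1)))))
  →12  (λ.0 (λ.λ.0 1) (λ.1)) (λ.0 (λ.λ.0 1) (λ.1)) (λ.0 (λ.λ.0 1) (λ.1)) ((λ.0) ((λ.λ.0 (λ.λ.0 1) (λ.1)) ((λ.0 (λ.λ.0 1) (λ.1)) (λ.0 (λ.λ.0 1) (λ.1)))))
  →13  (λ.0 (λ.λ.0 1) (λ.1)) (λ.λ.0 1) (λ.λ.0 (λ.λ.0 1) (λ.1)) (λ.0 (λ.λ.0 1) (λ.1)) ((λ.0) ((λ.λ.0 (λ.λ.0 1) (λ.1)) ((λ.0 (λ.λ.0 1) (λ.1)) (λ.0 (λ.λ.0 1) (λ.1)))))
  →14  (λ.λ.0 1) (λ.λ.0 1) (λ.λ.λ.0 1) (λ.λ.0 (λ.λ.0 1) (λ.1)) (λ.0 (λ.λ.0 1) (λ.1)) ((λ.0) ((λ.λ.0 (λ.λ.0 1) (λ.1)) ((λ.0 (λ.λ.0 1) (λ.1)) (λ.0 (λ.λ.0 1) (λ.1)))))
  →15  (λ.0 (λ.λ.0 1)) (λ.λ.λ.0 1) (λ.λ.0 (λ.λ.0 1) (λ.1)) (λ.0 (λ.λ.0 1) (λ.1)) ((λ.0) ((λ.λ.0 (λ.λ.0 1) (λ.1)) ((λ.0 (λ.λ.0 1) (λ.1)) (λ.0 (λ.λ.0 1) (λ.1)))))
  →16  (λ.λ.λ.0 1) (λ.λ.0 1) (λ.λ.0 (λ.λ.0 1) (λ.1)) (λ.0 (λ.λ.0 1) (λ.1)) ((λ.0) ((λ.λ.0 (λ.λ.0 1) (λ.1)) ((λ.0 (λ.λ.0 1) (λ.1)) (λ.0 (λ.λ.0 1) (λ.1)))))
  →17  (λ.λ.0 1) (λ.λ.0 (λ.λ.0 1) (λ.1)) (λ.0 (λ.λ.0 1) (λ.1)) ((λ.0) ((λ.λ.0 (λ.λ.0 1) (λ.1)) ((λ.0 (λ.λ.0 1) (λ.1)) (λ.0 (λ.λ.0 1) (λ.1)))))
  →18  (λ.0 (λ.λ.0 (λ.λ.0 1) (λ.1))) (λ.0 (λ.λ.0 1) (λ.1)) ((λ.0) ((λ.λ.0 (λ.λ.0 1) (λ.1)) ((λ.0 (λ.λ.0 1) (λ.1)) (λ.0 (λ.λ.0 1) (λ.1)))))
  →19  (λ.0 (λ.λ.0 1) (λ.1)) (λ.λ.0 (λ.λ.0 1) (λ.1)) ((λ.0) ((λ.λ.0 (λ.λ.0 1) (λ.1)) ((λ.0 (λ.λ.0 1) (λ.1)) (λ.0 (λ.λ.0 1) (λ.1)))))
  →20  (λ.λ.0 (λ.λ.0 1) (λ.1)) (λ.λ.0 1) (λ.λ.λ.0 (λ.λ.0 1) (λ.1)) ((λ.0) ((λ.λ.0 (λ.λ.0 1) (λ.1)) ((λ.0 (λ.λ.0 1) (λ.1)) (λ.0 (λ.λ.0 1) (λ.1)))))
  →21  (λ.0 (λ.λ.0 1) (λ.1)) (λ.λ.λ.0 (λ.λ.0 1) (λ.1)) ((λ.0) ((λ.λ.0 (λ.λ.0 1) (λ.1)) ((λ.0 (λ.λ.0 1) (λ.1)) (λ.0 (λ.λ.0 1) (λ.1)))))
  →22  (λ.λ.λ.0 (λ.λ.0 1) (λ.1)) (λ.λ.0 1) (λ.λ.λ.λ.0 (λ.λ.0 1) (λ.1)) ((λ.0) ((λ.λ.0 (λ.λ.0 1) (λ.1)) ((λ.0 (λ.λ.0 1) (λ.1)) (λ.0 (λ.λ.0 1) (λ.1)))))
  →23  (λ.λ.0 (λ.λ.0 1) (λ.1)) (λ.λ.λ.λ.0 (λ.λ.0 1) (λ.1)) ((λ.0) ((λ.λ.0 (λ.λ.0 1) (λ.1)) ((λ.0 (λ.λ.0 1) (λ.1)) (λ.0 (λ.λ.0 1) (λ.1)))))
  →24  (λ.0 (λ.λ.0 1) (λ.1)) ((λ.0) ((λ.λ.0 (λ.λ.0 1) (λ.1)) ((λ.0 (λ.λ.0 1) (λ.1)) (λ.0 (λ.λ.0 1) (λ.1)))))
  →25  (λ.0) ((λ.λ.0 (λ.λ.0 1) (λ.1)) ((λ.0 (λ.λ.0 1) (λ.1)) (λ.0 (λ.λ.0 1) (λ.1)))) (λ.λ.0 1) (λ.(λ.0) ((λ.λ.0 (λ.λ.0 1) (λ.1)) ((λ.0 (λ.λ.0 1) (λ.1)) (λ.0 (λ.λ.0 1) (λ.1)))))
  →26  (λ.λ.0 (λ.λ.0 1) (λ.1)) ((λ.0 (λ.λ.0 1) (λ.1)) (λ.0 (λ.λ.0 1) (λ.1))) (λ.λ.0 1) (λ.(λ.0) ((λ.λ.0 (λ.λ.0 1) (λ.1)) ((λ.0 (λ.λ.0 1) (λ.1)) (λ.0 (λ.λ.0 1) (λ.1)))))
  →27  (λ.0 (λ.λ.0 1) (λ.1)) (λ.λ.0 1) (λ.(λ.0) ((λ.λ.0 (λ.λ.0 1) (λ.1)) ((λ.0 (λ.λ.0 1) (λ.1)) (λ.0 (λ.λ.0 1) (λ.1)))))
  →28  (λ.λ.0 1) (λ.λ.0 1) (λ.λ.λ.0 1) (λ.(λ.0) ((λ.λ.0 (λ.λ.0 1) (λ.1)) ((λ.0 (λ.λ.0 1) (λ.1)) (λ.0 (λ.λ.0 1) (λ.1)))))
  →29  (λ.0 (λ.λ.0 1)) (λ.λ.λ.0 1) (λ.(λ.0) ((λ.λ.0 (λ.λ.0 1) (λ.1)) ((λ.0 (λ.λ.0 1) (λ.1)) (λ.0 (λ.λ.0 1) (λ.1)))))
  →30  (λ.λ.λ.0 1) (λ.λ.0 1) (λ.(λ.0) ((λ.λ.0 (λ.λ.0 1) (λ.1)) ((λ.0 (λ.λ.0 1) (λ.1)) (λ.0 (λ.λ.0 1) (λ.1)))))
  →31  (λ.λ.0 1) (λ.(λ.0) ((λ.λ.0 (λ.λ.0 1) (λ.1)) ((λ.0 (λ.λ.0 1) (λ.1)) (λ.0 (λ.λ.0 1) (λ.1)))))
  →32  λ.0 (λ.(λ.0) ((λ.λ.0 (λ.λ.0 1) (λ.1)) ((λ.0 (λ.λ.0 1) (λ.1)) (λ.0 (λ.λ.0 1) (λ.1)))))
  →33  λ.0 (λ.(λ.λ.0 (λ.λ.0 1) (λ.1)) ((λ.0 (λ.λ.0 1) (λ.1)) (λ.0 (λ.λ.0 1) (λ.1))))
  →34  λ.0 (λ.λ.0 (λ.λ.0 1) (λ.1))

Answer: normal form = λ.0 (λ.λ.0 (λ.λ.0 1) (λ.1))  (in 34 steps)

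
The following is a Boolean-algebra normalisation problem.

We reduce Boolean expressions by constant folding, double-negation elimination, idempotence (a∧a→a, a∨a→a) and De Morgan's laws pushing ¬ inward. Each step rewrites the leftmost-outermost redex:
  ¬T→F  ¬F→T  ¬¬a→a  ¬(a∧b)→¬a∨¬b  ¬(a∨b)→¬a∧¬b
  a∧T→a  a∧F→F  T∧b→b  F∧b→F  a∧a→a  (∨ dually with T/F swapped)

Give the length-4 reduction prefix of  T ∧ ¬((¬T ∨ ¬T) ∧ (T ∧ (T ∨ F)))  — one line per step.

Answer: after 4 steps: ¬¬T ∨ ¬(T ∧ (T ∨ F))

Reduction:
  start: T ∧ ¬((¬T ∨ ¬T) ∧ (T ∧ (T ∨ F)))
  [1] ¬((¬T ∨ ¬T) ∧ (T ∧ (T ∨ F)))
  [2] ¬(¬T ∨ ¬T) ∨ ¬(T ∧ (T ∨ F))
  [3] (¬¬T ∧ ¬¬T) ∨ ¬(T ∧ (T ∨ F))
  [4] ¬¬T ∨ ¬(T ∧ (T ∨ F))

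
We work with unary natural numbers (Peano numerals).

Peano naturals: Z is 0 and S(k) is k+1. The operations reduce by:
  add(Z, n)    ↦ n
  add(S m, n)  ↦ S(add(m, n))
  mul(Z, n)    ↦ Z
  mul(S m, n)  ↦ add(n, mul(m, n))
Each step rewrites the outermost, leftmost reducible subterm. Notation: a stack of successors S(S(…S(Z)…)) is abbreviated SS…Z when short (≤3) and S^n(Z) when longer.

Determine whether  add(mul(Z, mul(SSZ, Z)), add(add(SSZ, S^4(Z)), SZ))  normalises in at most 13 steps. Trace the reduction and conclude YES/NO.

Answer: YES — reaches normal form S^7(Z) in 12 ≤ 13 steps

Derivation:
  start: add(mul(Z, mul(SSZ, Z)), add(add(SSZ, S^4(Z)), SZ))
  step 1: add(Z, add(add(SSZ, S^4(Z)), SZ))
  step 2: add(add(SSZ, S^4(Z)), SZ)
  step 3: add(S(add(SZ, S^4(Z))), SZ)
  step 4: S(add(add(SZ, S^4(Z)), SZ))
  step 5: S(add(S(add(Z, S^4(Z))), SZ))
  step 6: S(S(add(add(Z, S^4(Z)), SZ)))
  step 7: S(S(add(S^4(Z), SZ)))
  step 8: S(S(S(add(SSSZ, SZ))))
  step 9: S(S(S(S(add(SSZ, SZ)))))
  step 10: S(S(S(S(S(add(SZ, SZ))))))
  step 11: S(S(S(S(S(S(add(Z, SZ)))))))
  step 12: S^7(Z)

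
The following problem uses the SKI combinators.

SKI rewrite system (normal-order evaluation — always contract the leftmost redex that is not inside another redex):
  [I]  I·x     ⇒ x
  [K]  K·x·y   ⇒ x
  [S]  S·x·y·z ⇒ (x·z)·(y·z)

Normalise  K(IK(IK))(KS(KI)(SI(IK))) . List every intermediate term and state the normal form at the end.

  start: K(IK(IK))(KS(KI)(SI(IK)))
  [1] IK(IK)
  [2] K(IK)
  [3] KK

Answer: normal form = KK  (in 3 steps)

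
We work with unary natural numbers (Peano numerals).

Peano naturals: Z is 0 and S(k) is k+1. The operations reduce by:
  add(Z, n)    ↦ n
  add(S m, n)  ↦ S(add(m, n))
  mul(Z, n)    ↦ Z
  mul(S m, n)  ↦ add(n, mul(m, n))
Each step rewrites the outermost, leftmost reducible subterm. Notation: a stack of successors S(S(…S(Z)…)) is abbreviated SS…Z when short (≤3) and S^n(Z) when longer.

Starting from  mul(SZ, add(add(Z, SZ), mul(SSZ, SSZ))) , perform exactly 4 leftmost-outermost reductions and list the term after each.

Answer: after 4 steps: S(add(add(Z, mul(SSZ, SSZ)), mul(Z, add(add(Z, SZ), mul(SSZ, SSZ)))))

Reduction:
  start: mul(SZ, add(add(Z, SZ), mul(SSZ, SSZ)))
  step 1: add(add(add(Z, SZ), mul(SSZ, SSZ)), mul(Z, add(add(Z, SZ), mul(SSZ, SSZ))))
  step 2: add(add(SZ, mul(SSZ, SSZ)), mul(Z, add(add(Z, SZ), mul(SSZ, SSZ))))
  step 3: add(S(add(Z, mul(SSZ, SSZ))), mul(Z, add(add(Z, SZ), mul(SSZ, SSZ))))
  step 4: S(add(add(Z, mul(SSZ, SSZ)), mul(Z, add(add(Z, SZ), mul(SSZ, SSZ)))))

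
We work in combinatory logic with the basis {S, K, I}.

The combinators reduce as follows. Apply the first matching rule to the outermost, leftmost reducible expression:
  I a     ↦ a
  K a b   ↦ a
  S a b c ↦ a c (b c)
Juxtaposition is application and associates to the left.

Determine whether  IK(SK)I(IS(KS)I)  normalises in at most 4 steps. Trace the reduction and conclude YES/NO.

  start: IK(SK)I(IS(KS)I)
  →1  K(SK)I(IS(KS)I)
  →2  SK(IS(KS)I)
  →3  SK(S(KS)I)

Answer: YES — reaches normal form SK(S(KS)I) in 3 ≤ 4 steps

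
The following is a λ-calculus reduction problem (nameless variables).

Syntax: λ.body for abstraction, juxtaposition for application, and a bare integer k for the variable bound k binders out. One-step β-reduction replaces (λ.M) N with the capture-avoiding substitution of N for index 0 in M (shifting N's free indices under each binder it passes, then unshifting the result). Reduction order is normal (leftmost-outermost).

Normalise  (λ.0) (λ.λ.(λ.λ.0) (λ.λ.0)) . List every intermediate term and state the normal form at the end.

  start: (λ.0) (λ.λ.(λ.λ.0) (λ.λ.0))
  step 1: λ.λ.(λ.λ.0) (λ.λ.0)
  step 2: λ.λ.λ.0

Answer: normal form = λ.λ.λ.0  (in 2 steps)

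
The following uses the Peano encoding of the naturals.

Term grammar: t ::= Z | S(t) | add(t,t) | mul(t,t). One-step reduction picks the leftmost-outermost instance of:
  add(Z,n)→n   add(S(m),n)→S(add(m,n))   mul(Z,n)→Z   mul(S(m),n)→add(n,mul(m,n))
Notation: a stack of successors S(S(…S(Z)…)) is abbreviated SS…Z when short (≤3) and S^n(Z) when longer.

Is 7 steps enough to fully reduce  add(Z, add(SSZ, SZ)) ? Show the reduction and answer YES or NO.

Answer: YES — reaches normal form SSSZ in 4 ≤ 7 steps

Reduction:
  start: add(Z, add(SSZ, SZ))
  [1] add(SSZ, SZ)
  [2] S(add(SZ, SZ))
  [3] S(S(add(Z, SZ)))
  [4] SSSZ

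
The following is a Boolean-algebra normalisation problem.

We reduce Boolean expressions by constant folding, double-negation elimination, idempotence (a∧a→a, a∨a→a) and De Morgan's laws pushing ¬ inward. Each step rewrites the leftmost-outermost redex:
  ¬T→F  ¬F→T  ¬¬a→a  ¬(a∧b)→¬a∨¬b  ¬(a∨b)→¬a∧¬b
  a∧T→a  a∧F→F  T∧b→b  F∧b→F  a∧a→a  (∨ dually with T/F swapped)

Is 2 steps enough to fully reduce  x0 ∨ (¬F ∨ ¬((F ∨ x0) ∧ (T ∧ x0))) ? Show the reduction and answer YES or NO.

Answer: NO — after 2 steps the term is x0 ∨ T, not yet normal

Reduction:
  start: x0 ∨ (¬F ∨ ¬((F ∨ x0) ∧ (T ∧ x0)))
  →1  x0 ∨ (T ∨ ¬((F ∨ x0) ∧ (T ∧ x0)))
  →2  x0 ∨ T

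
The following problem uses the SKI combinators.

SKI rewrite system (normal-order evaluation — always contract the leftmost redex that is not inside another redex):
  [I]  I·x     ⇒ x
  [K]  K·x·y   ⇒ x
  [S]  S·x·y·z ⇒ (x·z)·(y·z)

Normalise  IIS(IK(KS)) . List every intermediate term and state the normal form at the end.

  start: IIS(IK(KS))
  step 1: IS(IK(KS))
  step 2: S(IK(KS))
  step 3: S(K(KS))

Answer: normal form = S(K(KS))  (in 3 steps)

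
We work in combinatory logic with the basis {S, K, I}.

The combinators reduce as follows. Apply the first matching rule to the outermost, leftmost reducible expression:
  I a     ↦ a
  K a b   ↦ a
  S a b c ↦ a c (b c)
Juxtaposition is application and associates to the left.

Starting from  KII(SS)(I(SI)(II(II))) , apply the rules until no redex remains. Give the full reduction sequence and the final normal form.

Answer: normal form = SS(SII)  (in 6 steps)

Derivation:
  start: KII(SS)(I(SI)(II(II)))
  step 1: I(SS)(I(SI)(II(II)))
  step 2: SS(I(SI)(II(II)))
  step 3: SS(SI(II(II)))
  step 4: SS(SI(I(II)))
  step 5: SS(SI(II))
  step 6: SS(SII)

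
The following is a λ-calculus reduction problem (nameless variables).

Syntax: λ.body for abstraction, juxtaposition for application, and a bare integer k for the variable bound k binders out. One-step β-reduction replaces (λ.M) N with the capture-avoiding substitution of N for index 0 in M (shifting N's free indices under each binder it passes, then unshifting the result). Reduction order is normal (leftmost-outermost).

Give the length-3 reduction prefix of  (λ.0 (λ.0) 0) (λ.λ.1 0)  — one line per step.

  start: (λ.0 (λ.0) 0) (λ.λ.1 0)
  [1] (λ.λ.1 0) (λ.0) (λ.λ.1 0)
  [2] (λ.(λ.0) 0) (λ.λ.1 0)
  [3] (λ.0) (λ.λ.1 0)

Answer: after 3 steps: (λ.0) (λ.λ.1 0)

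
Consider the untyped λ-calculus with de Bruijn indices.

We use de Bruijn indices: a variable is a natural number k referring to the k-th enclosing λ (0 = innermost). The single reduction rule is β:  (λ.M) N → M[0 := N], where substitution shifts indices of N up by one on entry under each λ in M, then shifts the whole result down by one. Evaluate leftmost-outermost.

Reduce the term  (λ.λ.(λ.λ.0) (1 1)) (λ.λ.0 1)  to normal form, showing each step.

  start: (λ.λ.(λ.λ.0) (1 1)) (λ.λ.0 1)
  →1  λ.(λ.λ.0) ((λ.λ.0 1) (λ.λ.0 1))
  →2  λ.λ.0

Answer: normal form = λ.λ.0  (in 2 steps)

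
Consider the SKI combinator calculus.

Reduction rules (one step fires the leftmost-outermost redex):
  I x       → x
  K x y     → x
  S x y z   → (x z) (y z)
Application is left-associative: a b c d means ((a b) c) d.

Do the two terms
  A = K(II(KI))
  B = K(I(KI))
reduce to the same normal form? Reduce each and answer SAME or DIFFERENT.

Answer: SAME — A ⇓ K(KI), B ⇓ K(KI)

Reduction:
Term A:
  start: K(II(KI))
  [1] K(I(KI))
  [2] K(KI)

Term B:
  start: K(I(KI))
  [1] K(KI)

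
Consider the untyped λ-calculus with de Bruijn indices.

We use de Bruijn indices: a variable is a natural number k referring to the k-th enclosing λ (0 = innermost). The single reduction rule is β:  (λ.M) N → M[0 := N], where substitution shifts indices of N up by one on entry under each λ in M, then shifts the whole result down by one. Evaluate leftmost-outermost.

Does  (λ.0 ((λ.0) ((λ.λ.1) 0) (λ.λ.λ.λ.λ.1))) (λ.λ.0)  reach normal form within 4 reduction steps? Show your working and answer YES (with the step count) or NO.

Answer: YES — reaches normal form λ.0 in 2 ≤ 4 steps

Derivation:
  start: (λ.0 ((λ.0) ((λ.λ.1) 0) (λ.λ.λ.λ.λ.1))) (λ.λ.0)
  step 1: (λ.λ.0) ((λ.0) ((λ.λ.1) (λ.λ.0)) (λ.λ.λ.λ.λ.1))
  step 2: λ.0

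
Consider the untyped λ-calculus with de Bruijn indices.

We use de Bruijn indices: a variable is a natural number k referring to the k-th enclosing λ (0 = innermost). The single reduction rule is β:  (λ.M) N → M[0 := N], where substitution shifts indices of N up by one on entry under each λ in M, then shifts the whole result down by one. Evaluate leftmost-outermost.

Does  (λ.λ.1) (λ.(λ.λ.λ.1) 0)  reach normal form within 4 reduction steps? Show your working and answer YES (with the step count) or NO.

Answer: YES — reaches normal form λ.λ.λ.λ.1 in 2 ≤ 4 steps

Derivation:
  start: (λ.λ.1) (λ.(λ.λ.λ.1) 0)
  [1] λ.λ.(λ.λ.λ.1) 0
  [2] λ.λ.λ.λ.1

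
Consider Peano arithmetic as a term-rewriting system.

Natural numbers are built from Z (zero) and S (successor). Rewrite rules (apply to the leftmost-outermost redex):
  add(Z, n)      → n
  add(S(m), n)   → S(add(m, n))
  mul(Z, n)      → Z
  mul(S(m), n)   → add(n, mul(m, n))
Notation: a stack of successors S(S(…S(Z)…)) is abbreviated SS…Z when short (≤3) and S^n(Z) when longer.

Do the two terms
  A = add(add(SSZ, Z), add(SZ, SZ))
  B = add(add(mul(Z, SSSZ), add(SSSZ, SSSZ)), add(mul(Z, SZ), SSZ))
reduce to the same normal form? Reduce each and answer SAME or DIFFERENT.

Term A:
  start: add(add(SSZ, Z), add(SZ, SZ))
  [1] add(S(add(SZ, Z)), add(SZ, SZ))
  [2] S(add(add(SZ, Z), add(SZ, SZ)))
  [3] S(add(S(add(Z, Z)), add(SZ, SZ)))
  [4] S(S(add(add(Z, Z), add(SZ, SZ))))
  [5] S(S(add(Z, add(SZ, SZ))))
  [6] S(S(add(SZ, SZ)))
  [7] S(S(S(add(Z, SZ))))
  [8] S^4(Z)

Term B:
  start: add(add(mul(Z, SSSZ), add(SSSZ, SSSZ)), add(mul(Z, SZ), SSZ))
  [1] add(add(Z, add(SSSZ, SSSZ)), add(mul(Z, SZ), SSZ))
  [2] add(add(SSSZ, SSSZ), add(mul(Z, SZ), SSZ))
  [3] add(S(add(SSZ, SSSZ)), add(mul(Z, SZ), SSZ))
  [4] S(add(add(SSZ, SSSZ), add(mul(Z, SZ), SSZ)))
  [5] S(add(S(add(SZ, SSSZ)), add(mul(Z, SZ), SSZ)))
  [6] S(S(add(add(SZ, SSSZ), add(mul(Z, SZ), SSZ))))
  [7] S(S(add(S(add(Z, SSSZ)), add(mul(Z, SZ), SSZ))))
  [8] S(S(S(add(add(Z, SSSZ), add(mul(Z, SZ), SSZ)))))
  [9] S(S(S(add(SSSZ, add(mul(Z, SZ), SSZ)))))
  [10] S(S(S(S(add(SSZ, add(mul(Z, SZ), SSZ))))))
  [11] S(S(S(S(S(add(SZ, add(mul(Z, SZ), SSZ)))))))
  [12] S(S(S(S(S(S(add(Z, add(mul(Z, SZ), SSZ))))))))
  [13] S(S(S(S(S(S(add(mul(Z, SZ), SSZ)))))))
  [14] S(S(S(S(S(S(add(Z, SSZ)))))))
  [15] S^8(Z)

Answer: DIFFERENT — A ⇓ S^4(Z), B ⇓ S^8(Z)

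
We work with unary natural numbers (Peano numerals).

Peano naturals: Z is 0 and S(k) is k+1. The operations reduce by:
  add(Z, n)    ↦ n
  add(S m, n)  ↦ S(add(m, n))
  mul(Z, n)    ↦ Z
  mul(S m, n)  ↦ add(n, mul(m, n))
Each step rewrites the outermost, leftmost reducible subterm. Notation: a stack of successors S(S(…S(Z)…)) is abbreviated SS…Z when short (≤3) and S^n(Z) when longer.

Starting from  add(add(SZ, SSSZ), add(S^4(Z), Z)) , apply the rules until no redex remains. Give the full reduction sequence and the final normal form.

  start: add(add(SZ, SSSZ), add(S^4(Z), Z))
  →1  add(S(add(Z, SSSZ)), add(S^4(Z), Z))
  →2  S(add(add(Z, SSSZ), add(S^4(Z), Z)))
  →3  S(add(SSSZ, add(S^4(Z), Z)))
  →4  S(S(add(SSZ, add(S^4(Z), Z))))
  →5  S(S(S(add(SZ, add(S^4(Z), Z)))))
  →6  S(S(S(S(add(Z, add(S^4(Z), Z))))))
  →7  S(S(S(S(add(S^4(Z), Z)))))
  →8  S(S(S(S(S(add(SSSZ, Z))))))
  →9  S(S(S(S(S(S(add(SSZ, Z)))))))
  →10  S(S(S(S(S(S(S(add(SZ, Z))))))))
  →11  S(S(S(S(S(S(S(S(add(Z, Z)))))))))
  →12  S^8(Z)

Answer: normal form = S^8(Z)  (in 12 steps)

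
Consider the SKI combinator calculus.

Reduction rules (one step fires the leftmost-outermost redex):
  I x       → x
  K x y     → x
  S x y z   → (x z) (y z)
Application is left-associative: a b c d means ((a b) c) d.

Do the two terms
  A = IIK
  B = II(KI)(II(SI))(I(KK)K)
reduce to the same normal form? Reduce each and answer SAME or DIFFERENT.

Term A:
  start: IIK
  [1] IK
  [2] K

Term B:
  start: II(KI)(II(SI))(I(KK)K)
  [1] I(KI)(II(SI))(I(KK)K)
  [2] KI(II(SI))(I(KK)K)
  [3] I(I(KK)K)
  [4] I(KK)K
  [5] KKK
  [6] K

Answer: SAME — A ⇓ K, B ⇓ K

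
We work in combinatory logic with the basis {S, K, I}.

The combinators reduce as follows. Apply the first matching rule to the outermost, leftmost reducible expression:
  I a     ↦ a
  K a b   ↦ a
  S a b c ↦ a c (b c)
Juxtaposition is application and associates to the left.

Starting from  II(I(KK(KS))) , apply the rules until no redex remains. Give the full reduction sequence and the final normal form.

Answer: normal form = K  (in 4 steps)

Derivation:
  start: II(I(KK(KS)))
  →1  I(I(KK(KS)))
  →2  I(KK(KS))
  →3  KK(KS)
  →4  K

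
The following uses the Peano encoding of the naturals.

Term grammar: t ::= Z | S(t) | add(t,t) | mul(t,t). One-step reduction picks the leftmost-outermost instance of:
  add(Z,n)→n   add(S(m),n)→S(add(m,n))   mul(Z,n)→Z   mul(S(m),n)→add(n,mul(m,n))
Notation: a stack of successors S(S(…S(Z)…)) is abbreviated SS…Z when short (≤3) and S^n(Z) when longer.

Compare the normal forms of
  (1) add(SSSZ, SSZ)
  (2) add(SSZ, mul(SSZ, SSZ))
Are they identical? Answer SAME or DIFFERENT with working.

Answer: DIFFERENT — A ⇓ S^5(Z), B ⇓ S^6(Z)

Working:
Term A:
  start: add(SSSZ, SSZ)
  step 1: S(add(SSZ, SSZ))
  step 2: S(S(add(SZ, SSZ)))
  step 3: S(S(S(add(Z, SSZ))))
  step 4: S^5(Z)

Term B:
  start: add(SSZ, mul(SSZ, SSZ))
  step 1: S(add(SZ, mul(SSZ, SSZ)))
  step 2: S(S(add(Z, mul(SSZ, SSZ))))
  step 3: S(S(mul(SSZ, SSZ)))
  step 4: S(S(add(SSZ, mul(SZ, SSZ))))
  step 5: S(S(S(add(SZ, mul(SZ, SSZ)))))
  step 6: S(S(S(S(add(Z, mul(SZ, SSZ))))))
  step 7: S(S(S(S(mul(SZ, SSZ)))))
  step 8: S(S(S(S(add(SSZ, mul(Z, SSZ))))))
  step 9: S(S(S(S(S(add(SZ, mul(Z, SSZ)))))))
  step 10: S(S(S(S(S(S(add(Z, mul(Z, SSZ))))))))
  step 11: S(S(S(S(S(S(mul(Z, SSZ)))))))
  step 12: S^6(Z)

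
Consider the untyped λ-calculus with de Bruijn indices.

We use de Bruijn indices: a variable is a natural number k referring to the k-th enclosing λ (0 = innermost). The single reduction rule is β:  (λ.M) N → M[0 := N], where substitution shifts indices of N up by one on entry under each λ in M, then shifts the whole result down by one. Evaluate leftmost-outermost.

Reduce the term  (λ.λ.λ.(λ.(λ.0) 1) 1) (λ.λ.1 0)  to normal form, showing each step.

  start: (λ.λ.λ.(λ.(λ.0) 1) 1) (λ.λ.1 0)
  →1  λ.λ.(λ.(λ.0) 1) 1
  →2  λ.λ.(λ.0) 0
  →3  λ.λ.0

Answer: normal form = λ.λ.0  (in 3 steps)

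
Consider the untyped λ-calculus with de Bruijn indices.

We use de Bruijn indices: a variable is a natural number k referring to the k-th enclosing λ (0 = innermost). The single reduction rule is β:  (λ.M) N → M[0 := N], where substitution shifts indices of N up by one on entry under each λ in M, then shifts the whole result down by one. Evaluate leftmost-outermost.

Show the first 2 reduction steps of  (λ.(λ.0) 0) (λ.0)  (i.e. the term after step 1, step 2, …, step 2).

Answer: after 2 steps: λ.0

Reduction:
  start: (λ.(λ.0) 0) (λ.0)
  →1  (λ.0) (λ.0)
  →2  λ.0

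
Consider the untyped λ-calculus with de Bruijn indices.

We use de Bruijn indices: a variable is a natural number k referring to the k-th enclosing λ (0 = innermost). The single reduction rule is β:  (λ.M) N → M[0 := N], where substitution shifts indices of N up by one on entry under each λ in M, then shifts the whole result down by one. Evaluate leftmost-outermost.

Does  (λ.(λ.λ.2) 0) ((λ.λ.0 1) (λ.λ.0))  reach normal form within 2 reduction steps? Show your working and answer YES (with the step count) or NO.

Answer: NO — after 2 steps the term is λ.(λ.λ.0 1) (λ.λ.0), not yet normal

Working:
  start: (λ.(λ.λ.2) 0) ((λ.λ.0 1) (λ.λ.0))
  step 1: (λ.λ.(λ.λ.0 1) (λ.λ.0)) ((λ.λ.0 1) (λ.λ.0))
  step 2: λ.(λ.λ.0 1) (λ.λ.0)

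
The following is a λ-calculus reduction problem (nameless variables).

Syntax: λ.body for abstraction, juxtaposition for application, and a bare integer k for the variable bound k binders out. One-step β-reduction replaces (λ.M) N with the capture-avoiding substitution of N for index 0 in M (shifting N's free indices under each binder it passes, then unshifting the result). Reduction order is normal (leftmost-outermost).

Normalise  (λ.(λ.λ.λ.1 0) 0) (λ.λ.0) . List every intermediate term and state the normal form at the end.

  start: (λ.(λ.λ.λ.1 0) 0) (λ.λ.0)
  [1] (λ.λ.λ.1 0) (λ.λ.0)
  [2] λ.λ.1 0

Answer: normal form = λ.λ.1 0  (in 2 steps)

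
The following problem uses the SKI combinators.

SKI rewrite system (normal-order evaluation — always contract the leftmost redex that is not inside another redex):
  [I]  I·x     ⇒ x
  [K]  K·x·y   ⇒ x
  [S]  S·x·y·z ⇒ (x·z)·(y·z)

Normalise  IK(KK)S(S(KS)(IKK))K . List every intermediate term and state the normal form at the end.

Answer: normal form = KK  (in 3 steps)

Reduction:
  start: IK(KK)S(S(KS)(IKK))K
  →1  K(KK)S(S(KS)(IKK))K
  →2  KK(S(KS)(IKK))K
  →3  KK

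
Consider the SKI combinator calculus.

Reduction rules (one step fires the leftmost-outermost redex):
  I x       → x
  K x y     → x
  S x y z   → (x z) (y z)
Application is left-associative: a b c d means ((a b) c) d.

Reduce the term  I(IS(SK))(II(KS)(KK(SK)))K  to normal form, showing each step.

  start: I(IS(SK))(II(KS)(KK(SK)))K
  [1] IS(SK)(II(KS)(KK(SK)))K
  [2] S(SK)(II(KS)(KK(SK)))K
  [3] SKK(II(KS)(KK(SK))K)
  [4] K(II(KS)(KK(SK))K)(K(II(KS)(KK(SK))K))
  [5] II(KS)(KK(SK))K
  [6] I(KS)(KK(SK))K
  [7] KS(KK(SK))K
  [8] SK

Answer: normal form = SK  (in 8 steps)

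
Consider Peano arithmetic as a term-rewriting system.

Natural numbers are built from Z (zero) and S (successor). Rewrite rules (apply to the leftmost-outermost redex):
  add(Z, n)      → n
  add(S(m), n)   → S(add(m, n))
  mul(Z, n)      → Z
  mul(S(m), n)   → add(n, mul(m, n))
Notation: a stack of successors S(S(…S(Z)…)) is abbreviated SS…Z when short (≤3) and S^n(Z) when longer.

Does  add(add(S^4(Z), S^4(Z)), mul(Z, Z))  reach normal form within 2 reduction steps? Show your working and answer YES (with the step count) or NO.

  start: add(add(S^4(Z), S^4(Z)), mul(Z, Z))
  step 1: add(S(add(SSSZ, S^4(Z))), mul(Z, Z))
  step 2: S(add(add(SSSZ, S^4(Z)), mul(Z, Z)))

Answer: NO — after 2 steps the term is S(add(add(SSSZ, S^4(Z)), mul(Z, Z))), not yet normal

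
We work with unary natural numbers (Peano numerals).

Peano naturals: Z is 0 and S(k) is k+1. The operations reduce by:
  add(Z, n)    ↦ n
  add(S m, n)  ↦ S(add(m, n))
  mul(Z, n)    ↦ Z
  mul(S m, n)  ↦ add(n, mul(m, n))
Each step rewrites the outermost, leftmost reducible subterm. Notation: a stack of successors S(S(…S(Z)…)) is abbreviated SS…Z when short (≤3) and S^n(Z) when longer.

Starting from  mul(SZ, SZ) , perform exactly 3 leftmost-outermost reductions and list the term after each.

  start: mul(SZ, SZ)
  step 1: add(SZ, mul(Z, SZ))
  step 2: S(add(Z, mul(Z, SZ)))
  step 3: S(mul(Z, SZ))

Answer: after 3 steps: S(mul(Z, SZ))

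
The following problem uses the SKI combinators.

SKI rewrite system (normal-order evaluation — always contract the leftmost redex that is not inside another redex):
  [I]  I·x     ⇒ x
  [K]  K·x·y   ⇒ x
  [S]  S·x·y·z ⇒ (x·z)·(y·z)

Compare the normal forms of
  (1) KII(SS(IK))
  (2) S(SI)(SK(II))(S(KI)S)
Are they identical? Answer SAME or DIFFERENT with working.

Term A:
  start: KII(SS(IK))
  [1] I(SS(IK))
  [2] SS(IK)
  [3] SSK

Term B:
  start: S(SI)(SK(II))(S(KI)S)
  [1] SI(S(KI)S)(SK(II)(S(KI)S))
  [2] I(SK(II)(S(KI)S))(S(KI)S(SK(II)(S(KI)S)))
  [3] SK(II)(S(KI)S)(S(KI)S(SK(II)(S(KI)S)))
  [4] K(S(KI)S)(II(S(KI)S))(S(KI)S(SK(II)(S(KI)S)))
  [5] S(KI)S(S(KI)S(SK(II)(S(KI)S)))
  [6] KI(S(KI)S(SK(II)(S(KI)S)))(S(S(KI)S(SK(II)(S(KI)S))))
  [7] I(S(S(KI)S(SK(II)(S(KI)S))))
  [8] S(S(KI)S(SK(II)(S(KI)S)))
  [9] S(KI(SK(II)(S(KI)S))(S(SK(II)(S(KI)S))))
  [10] S(I(S(SK(II)(S(KI)S))))
  [11] S(S(SK(II)(S(KI)S)))
  [12] S(S(K(S(KI)S)(II(S(KI)S))))
  [13] S(S(S(KI)S))

Answer: DIFFERENT — A ⇓ SSK, B ⇓ S(S(S(KI)S))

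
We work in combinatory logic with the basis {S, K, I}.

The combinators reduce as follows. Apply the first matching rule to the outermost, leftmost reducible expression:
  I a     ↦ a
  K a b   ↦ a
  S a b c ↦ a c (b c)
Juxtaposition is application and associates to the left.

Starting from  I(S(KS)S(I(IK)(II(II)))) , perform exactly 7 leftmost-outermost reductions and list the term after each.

  start: I(S(KS)S(I(IK)(II(II))))
  step 1: S(KS)S(I(IK)(II(II)))
  step 2: KS(I(IK)(II(II)))(S(I(IK)(II(II))))
  step 3: S(S(I(IK)(II(II))))
  step 4: S(S(IK(II(II))))
  step 5: S(S(K(II(II))))
  step 6: S(S(K(I(II))))
  step 7: S(S(K(II)))

Answer: after 7 steps: S(S(K(II)))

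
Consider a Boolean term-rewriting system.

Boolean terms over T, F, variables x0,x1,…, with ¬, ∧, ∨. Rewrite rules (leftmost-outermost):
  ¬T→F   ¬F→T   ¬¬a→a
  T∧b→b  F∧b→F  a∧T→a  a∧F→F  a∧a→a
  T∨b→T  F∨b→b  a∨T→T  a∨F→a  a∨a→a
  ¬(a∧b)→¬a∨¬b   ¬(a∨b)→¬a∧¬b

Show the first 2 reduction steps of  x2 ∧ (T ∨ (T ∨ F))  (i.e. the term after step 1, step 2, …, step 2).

  start: x2 ∧ (T ∨ (T ∨ F))
  [1] x2 ∧ T
  [2] x2

Answer: after 2 steps: x2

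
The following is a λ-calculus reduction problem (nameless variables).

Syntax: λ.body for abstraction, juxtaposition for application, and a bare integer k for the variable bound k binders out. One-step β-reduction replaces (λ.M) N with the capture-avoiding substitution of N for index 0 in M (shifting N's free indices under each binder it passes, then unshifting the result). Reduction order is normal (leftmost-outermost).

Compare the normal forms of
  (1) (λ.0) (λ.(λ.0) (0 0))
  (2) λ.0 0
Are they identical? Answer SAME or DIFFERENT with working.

Answer: SAME — A ⇓ λ.0 0, B ⇓ λ.0 0

Reduction:
Term A:
  start: (λ.0) (λ.(λ.0) (0 0))
  →1  λ.(λ.0) (0 0)
  →2  λ.0 0

Term B:
  start: λ.0 0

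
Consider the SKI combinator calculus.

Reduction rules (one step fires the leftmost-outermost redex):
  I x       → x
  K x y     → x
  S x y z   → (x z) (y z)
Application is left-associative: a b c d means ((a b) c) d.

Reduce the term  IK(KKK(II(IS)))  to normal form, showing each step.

  start: IK(KKK(II(IS)))
  [1] K(KKK(II(IS)))
  [2] K(K(II(IS)))
  [3] K(K(I(IS)))
  [4] K(K(IS))
  [5] K(KS)

Answer: normal form = K(KS)  (in 5 steps)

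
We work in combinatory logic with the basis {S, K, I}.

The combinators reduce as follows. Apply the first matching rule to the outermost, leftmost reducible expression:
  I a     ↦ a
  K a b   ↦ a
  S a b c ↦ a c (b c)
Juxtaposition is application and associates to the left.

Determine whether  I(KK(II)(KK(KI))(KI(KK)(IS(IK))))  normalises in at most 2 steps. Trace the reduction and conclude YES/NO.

Answer: NO — after 2 steps the term is K(KK(KI))(KI(KK)(IS(IK))), not yet normal

Working:
  start: I(KK(II)(KK(KI))(KI(KK)(IS(IK))))
  →1  KK(II)(KK(KI))(KI(KK)(IS(IK)))
  →2  K(KK(KI))(KI(KK)(IS(IK)))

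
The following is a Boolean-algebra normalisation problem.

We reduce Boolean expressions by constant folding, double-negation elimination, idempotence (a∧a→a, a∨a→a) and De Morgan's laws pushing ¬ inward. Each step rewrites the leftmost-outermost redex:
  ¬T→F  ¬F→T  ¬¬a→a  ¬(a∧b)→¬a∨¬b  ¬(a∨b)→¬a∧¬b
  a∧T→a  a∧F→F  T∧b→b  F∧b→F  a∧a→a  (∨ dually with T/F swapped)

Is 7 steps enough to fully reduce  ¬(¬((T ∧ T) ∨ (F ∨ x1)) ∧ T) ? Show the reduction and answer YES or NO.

  start: ¬(¬((T ∧ T) ∨ (F ∨ x1)) ∧ T)
  step 1: ¬¬((T ∧ T) ∨ (F ∨ x1)) ∨ ¬T
  step 2: ((T ∧ T) ∨ (F ∨ x1)) ∨ ¬T
  step 3: (T ∨ (F ∨ x1)) ∨ ¬T
  step 4: T ∨ ¬T
  step 5: T

Answer: YES — reaches normal form T in 5 ≤ 7 steps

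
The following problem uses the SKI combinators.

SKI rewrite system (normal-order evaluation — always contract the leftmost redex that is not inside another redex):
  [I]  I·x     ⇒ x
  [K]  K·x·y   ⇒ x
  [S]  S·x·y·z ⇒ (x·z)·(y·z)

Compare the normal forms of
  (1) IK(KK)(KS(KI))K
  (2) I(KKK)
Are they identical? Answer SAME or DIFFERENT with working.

Answer: SAME — A ⇓ K, B ⇓ K

Working:
Term A:
  start: IK(KK)(KS(KI))K
  step 1: K(KK)(KS(KI))K
  step 2: KKK
  step 3: K

Term B:
  start: I(KKK)
  step 1: KKK
  step 2: K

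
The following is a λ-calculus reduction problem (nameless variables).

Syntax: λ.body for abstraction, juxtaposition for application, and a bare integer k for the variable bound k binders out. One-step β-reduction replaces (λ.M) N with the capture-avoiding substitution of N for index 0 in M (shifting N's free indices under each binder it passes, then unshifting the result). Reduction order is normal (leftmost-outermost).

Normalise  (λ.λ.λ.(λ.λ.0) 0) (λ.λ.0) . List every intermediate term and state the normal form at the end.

  start: (λ.λ.λ.(λ.λ.0) 0) (λ.λ.0)
  →1  λ.λ.(λ.λ.0) 0
  →2  λ.λ.λ.0

Answer: normal form = λ.λ.λ.0  (in 2 steps)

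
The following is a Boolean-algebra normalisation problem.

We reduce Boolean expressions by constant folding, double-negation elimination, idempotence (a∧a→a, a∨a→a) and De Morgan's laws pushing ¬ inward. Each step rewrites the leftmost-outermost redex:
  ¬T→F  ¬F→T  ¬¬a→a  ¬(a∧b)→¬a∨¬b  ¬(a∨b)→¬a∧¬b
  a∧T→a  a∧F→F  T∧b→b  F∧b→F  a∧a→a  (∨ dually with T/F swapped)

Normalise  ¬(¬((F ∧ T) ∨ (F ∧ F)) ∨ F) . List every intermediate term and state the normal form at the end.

Answer: normal form = F  (in 6 steps)

Reduction:
  start: ¬(¬((F ∧ T) ∨ (F ∧ F)) ∨ F)
  [1] ¬¬((F ∧ T) ∨ (F ∧ F)) ∧ ¬F
  [2] ((F ∧ T) ∨ (F ∧ F)) ∧ ¬F
  [3] (F ∨ (F ∧ F)) ∧ ¬F
  [4] (F ∧ F) ∧ ¬F
  [5] F ∧ ¬F
  [6] F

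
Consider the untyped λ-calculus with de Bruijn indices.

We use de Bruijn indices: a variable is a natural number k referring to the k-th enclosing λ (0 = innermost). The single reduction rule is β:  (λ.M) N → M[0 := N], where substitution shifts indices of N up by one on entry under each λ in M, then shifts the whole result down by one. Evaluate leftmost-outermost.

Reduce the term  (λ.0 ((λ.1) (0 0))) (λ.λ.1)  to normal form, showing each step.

  start: (λ.0 ((λ.1) (0 0))) (λ.λ.1)
  [1] (λ.λ.1) ((λ.λ.λ.1) ((λ.λ.1) (λ.λ.1)))
  [2] λ.(λ.λ.λ.1) ((λ.λ.1) (λ.λ.1))
  [3] λ.λ.λ.1

Answer: normal form = λ.λ.λ.1  (in 3 steps)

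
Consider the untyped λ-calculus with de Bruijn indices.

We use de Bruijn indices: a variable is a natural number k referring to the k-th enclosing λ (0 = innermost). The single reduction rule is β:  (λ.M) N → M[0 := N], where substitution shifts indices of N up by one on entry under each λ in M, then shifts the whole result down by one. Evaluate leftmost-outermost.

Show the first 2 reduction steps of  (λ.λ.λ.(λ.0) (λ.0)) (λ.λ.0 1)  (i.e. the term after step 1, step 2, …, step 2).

Answer: after 2 steps: λ.λ.λ.0

Derivation:
  start: (λ.λ.λ.(λ.0) (λ.0)) (λ.λ.0 1)
  step 1: λ.λ.(λ.0) (λ.0)
  step 2: λ.λ.λ.0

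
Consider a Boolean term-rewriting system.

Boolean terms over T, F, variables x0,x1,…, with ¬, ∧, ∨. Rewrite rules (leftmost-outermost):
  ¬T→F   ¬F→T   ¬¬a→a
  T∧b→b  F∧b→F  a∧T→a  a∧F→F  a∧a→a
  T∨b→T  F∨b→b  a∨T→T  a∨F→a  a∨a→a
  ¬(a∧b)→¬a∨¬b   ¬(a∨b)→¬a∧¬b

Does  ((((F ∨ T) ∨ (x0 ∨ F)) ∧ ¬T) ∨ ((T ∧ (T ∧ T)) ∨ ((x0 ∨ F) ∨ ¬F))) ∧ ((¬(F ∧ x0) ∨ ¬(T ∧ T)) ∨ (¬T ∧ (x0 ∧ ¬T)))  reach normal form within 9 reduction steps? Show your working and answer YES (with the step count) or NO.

Answer: NO — after 9 steps the term is (¬(F ∧ x0) ∨ ¬(T ∧ T)) ∨ (¬T ∧ (x0 ∧ ¬T)), not yet normal

Working:
  start: ((((F ∨ T) ∨ (x0 ∨ F)) ∧ ¬T) ∨ ((T ∧ (T ∧ T)) ∨ ((x0 ∨ F) ∨ ¬F))) ∧ ((¬(F ∧ x0) ∨ ¬(T ∧ T)) ∨ (¬T ∧ (x0 ∧ ¬T)))
  →1  (((T ∨ (x0 ∨ F)) ∧ ¬T) ∨ ((T ∧ (T ∧ T)) ∨ ((x0 ∨ F) ∨ ¬F))) ∧ ((¬(F ∧ x0) ∨ ¬(T ∧ T)) ∨ (¬T ∧ (x0 ∧ ¬T)))
  →2  ((T ∧ ¬T) ∨ ((T ∧ (T ∧ T)) ∨ ((x0 ∨ F) ∨ ¬F))) ∧ ((¬(F ∧ x0) ∨ ¬(T ∧ T)) ∨ (¬T ∧ (x0 ∧ ¬T)))
  →3  (¬T ∨ ((T ∧ (T ∧ T)) ∨ ((x0 ∨ F) ∨ ¬F))) ∧ ((¬(F ∧ x0) ∨ ¬(T ∧ T)) ∨ (¬T ∧ (x0 ∧ ¬T)))
  →4  (F ∨ ((T ∧ (T ∧ T)) ∨ ((x0 ∨ F) ∨ ¬F))) ∧ ((¬(F ∧ x0) ∨ ¬(T ∧ T)) ∨ (¬T ∧ (x0 ∧ ¬T)))
  →5  ((T ∧ (T ∧ T)) ∨ ((x0 ∨ F) ∨ ¬F)) ∧ ((¬(F ∧ x0) ∨ ¬(T ∧ T)) ∨ (¬T ∧ (x0 ∧ ¬T)))
  →6  ((T ∧ T) ∨ ((x0 ∨ F) ∨ ¬F)) ∧ ((¬(F ∧ x0) ∨ ¬(T ∧ T)) ∨ (¬T ∧ (x0 ∧ ¬T)))
  →7  (T ∨ ((x0 ∨ F) ∨ ¬F)) ∧ ((¬(F ∧ x0) ∨ ¬(T ∧ T)) ∨ (¬T ∧ (x0 ∧ ¬T)))
  →8  T ∧ ((¬(F ∧ x0) ∨ ¬(T ∧ T)) ∨ (¬T ∧ (x0 ∧ ¬T)))
  →9  (¬(F ∧ x0) ∨ ¬(T ∧ T)) ∨ (¬T ∧ (x0 ∧ ¬T))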